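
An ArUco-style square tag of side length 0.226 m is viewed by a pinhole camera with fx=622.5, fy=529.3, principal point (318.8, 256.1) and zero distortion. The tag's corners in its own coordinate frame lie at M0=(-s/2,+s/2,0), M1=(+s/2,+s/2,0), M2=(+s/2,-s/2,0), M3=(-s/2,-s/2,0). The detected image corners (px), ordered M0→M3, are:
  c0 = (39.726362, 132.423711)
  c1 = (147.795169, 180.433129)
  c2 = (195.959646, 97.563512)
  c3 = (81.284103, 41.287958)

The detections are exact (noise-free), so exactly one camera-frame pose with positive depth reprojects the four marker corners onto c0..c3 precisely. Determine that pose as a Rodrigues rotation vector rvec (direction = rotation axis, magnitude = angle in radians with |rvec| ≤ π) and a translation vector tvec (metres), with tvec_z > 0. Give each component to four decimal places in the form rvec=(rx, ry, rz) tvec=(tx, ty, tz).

Intrinsics K: fx=622.5, fy=529.3, cx=318.8, cy=256.1
Marker side s = 0.226 m; corners in marker frame (Z=0):
  M0 = (-0.1130, +0.1130, 0)
  M1 = (+0.1130, +0.1130, 0)
  M2 = (+0.1130, -0.1130, 0)
  M3 = (-0.1130, -0.1130, 0)
Detected image corners:
  c0 = (39.726362, 132.423711) px
  c1 = (147.795169, 180.433129) px
  c2 = (195.959646, 97.563512) px
  c3 = (81.284103, 41.287958) px
Planar DLT: solve 8×8 A·h = b for H (H[2,2]=1):
  H  [+516.84670 -158.43359 +116.64320]
  H  [+253.93235 +423.81115 +115.26132]
  H  [+0.21193 +0.34785 +1.00000]
B = K⁻¹H; ‖b₁‖=0.841495, ‖b₂‖=0.841495; λ = 2/(‖b₁‖+‖b₂‖) = 1.188362, sign → tz>0 ⇒ λ=+1.188362
r₁ = λ·B[:,0] = (+0.85769,+0.44826,+0.25185); r₂ = λ·B[:,1] = (-0.51415,+0.75152,+0.41337)
r₃ = r₁×r₂ = (-0.00397,-0.48403,+0.87504); SVD([r₁ r₂ r₃]) → R = UVᵀ:
  R  [+0.85769 -0.51415 -0.00397]
  R  [+0.44826 +0.75152 -0.48403]
  R  [+0.25185 +0.41337 +0.87504]
t = (-0.38592, -0.31620, +1.18836) m
tr R = 2.484249; θ = arccos((tr R − 1)/2) = 0.734562 rad = 42.087°
axis k = ((R−Rᵀ)₃₂, (R−Rᵀ)₁₃, (R−Rᵀ)₂₁) / (2 sinθ) = (+0.669439, -0.190830, +0.717939)
rvec = θ·k = (+0.491744, -0.140176, +0.527370)

rvec=(0.4917, -0.1402, 0.5274) tvec=(-0.3859, -0.3162, 1.1884)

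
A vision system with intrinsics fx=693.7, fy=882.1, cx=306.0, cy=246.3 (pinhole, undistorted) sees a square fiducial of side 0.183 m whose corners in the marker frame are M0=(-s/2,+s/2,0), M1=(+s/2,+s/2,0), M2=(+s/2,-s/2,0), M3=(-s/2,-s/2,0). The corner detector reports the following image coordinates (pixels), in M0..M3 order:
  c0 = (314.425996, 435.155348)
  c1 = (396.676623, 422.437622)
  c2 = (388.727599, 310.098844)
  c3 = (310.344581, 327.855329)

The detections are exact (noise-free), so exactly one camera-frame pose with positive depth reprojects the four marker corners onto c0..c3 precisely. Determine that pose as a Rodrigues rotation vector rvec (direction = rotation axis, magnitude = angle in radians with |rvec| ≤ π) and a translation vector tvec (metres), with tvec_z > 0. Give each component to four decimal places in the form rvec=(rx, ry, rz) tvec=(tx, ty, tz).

rvec=(-0.3414, 0.4595, -0.1280) tvec=(0.0950, 0.2081, 1.4504)

Intrinsics K: fx=693.7, fy=882.1, cx=306.0, cy=246.3
Marker side s = 0.183 m; corners in marker frame (Z=0):
  M0 = (-0.0915, +0.0915, 0)
  M1 = (+0.0915, +0.0915, 0)
  M2 = (+0.0915, -0.0915, 0)
  M3 = (-0.0915, -0.0915, 0)
Detected image corners:
  c0 = (314.425996, 435.155348) px
  c1 = (396.676623, 422.437622) px
  c2 = (388.727599, 310.098844) px
  c3 = (310.344581, 327.855329) px
Planar DLT: solve 8×8 A·h = b for H (H[2,2]=1):
  H  [+338.43538 -52.66688 +351.43257]
  H  [-189.85541 +509.32405 +372.86985]
  H  [-0.28428 -0.24185 +1.00000]
B = K⁻¹H; ‖b₁‖=0.689470, ‖b₂‖=0.689470; λ = 2/(‖b₁‖+‖b₂‖) = 1.450389, sign → tz>0 ⇒ λ=+1.450389
r₁ = λ·B[:,0] = (+0.88948,-0.19704,-0.41231); r₂ = λ·B[:,1] = (+0.04461,+0.93540,-0.35077)
r₃ = r₁×r₂ = (+0.45479,+0.29361,+0.84081); SVD([r₁ r₂ r₃]) → R = UVᵀ:
  R  [+0.88948 +0.04461 +0.45479]
  R  [-0.19704 +0.93540 +0.29361]
  R  [-0.41231 -0.35077 +0.84081]
t = (+0.09499, +0.20811, +1.45039) m
tr R = 2.665681; θ = arccos((tr R − 1)/2) = 0.586577 rad = 33.608°
axis k = ((R−Rᵀ)₃₂, (R−Rᵀ)₁₃, (R−Rᵀ)₂₁) / (2 sinθ) = (-0.582086, +0.783277, -0.218294)
rvec = θ·k = (-0.341438, +0.459452, -0.128046)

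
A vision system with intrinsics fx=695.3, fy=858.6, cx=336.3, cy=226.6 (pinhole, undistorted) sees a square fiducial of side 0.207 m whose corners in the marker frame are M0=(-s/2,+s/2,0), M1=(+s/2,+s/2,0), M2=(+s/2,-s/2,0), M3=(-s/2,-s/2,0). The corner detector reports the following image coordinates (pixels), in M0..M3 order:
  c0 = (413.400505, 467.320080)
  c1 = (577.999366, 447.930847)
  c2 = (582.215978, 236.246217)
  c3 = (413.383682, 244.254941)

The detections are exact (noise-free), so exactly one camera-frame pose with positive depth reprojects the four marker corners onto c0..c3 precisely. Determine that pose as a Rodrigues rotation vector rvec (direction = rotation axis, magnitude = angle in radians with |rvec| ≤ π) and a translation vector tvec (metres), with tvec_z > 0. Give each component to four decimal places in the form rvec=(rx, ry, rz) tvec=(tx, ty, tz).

Intrinsics K: fx=695.3, fy=858.6, cx=336.3, cy=226.6
Marker side s = 0.207 m; corners in marker frame (Z=0):
  M0 = (-0.1035, +0.1035, 0)
  M1 = (+0.1035, +0.1035, 0)
  M2 = (+0.1035, -0.1035, 0)
  M3 = (-0.1035, -0.1035, 0)
Detected image corners:
  c0 = (413.400505, 467.320080) px
  c1 = (577.999366, 447.930847) px
  c2 = (582.215978, 236.246217) px
  c3 = (413.383682, 244.254941) px
Planar DLT: solve 8×8 A·h = b for H (H[2,2]=1):
  H  [+934.83673 +52.14909 +498.98675]
  H  [+24.48598 +1093.32955 +350.17001]
  H  [+0.26086 +0.12596 +1.00000]
B = K⁻¹H; ‖b₁‖=1.246604, ‖b₂‖=1.246604; λ = 2/(‖b₁‖+‖b₂‖) = 0.802180, sign → tz>0 ⇒ λ=+0.802180
r₁ = λ·B[:,0] = (+0.97733,-0.03235,+0.20925); r₂ = λ·B[:,1] = (+0.01129,+0.99482,+0.10104)
r₃ = r₁×r₂ = (-0.21144,-0.09639,+0.97263); SVD([r₁ r₂ r₃]) → R = UVᵀ:
  R  [+0.97733 +0.01129 -0.21144]
  R  [-0.03235 +0.99482 -0.09639]
  R  [+0.20925 +0.10104 +0.97263]
t = (+0.18769, +0.11545, +0.80218) m
tr R = 2.944771; θ = arccos((tr R − 1)/2) = 0.235552 rad = 13.496°
axis k = ((R−Rᵀ)₃₂, (R−Rᵀ)₁₃, (R−Rᵀ)₂₁) / (2 sinθ) = (+0.422974, -0.901305, -0.093503)
rvec = θ·k = (+0.099633, -0.212304, -0.022025)

rvec=(0.0996, -0.2123, -0.0220) tvec=(0.1877, 0.1154, 0.8022)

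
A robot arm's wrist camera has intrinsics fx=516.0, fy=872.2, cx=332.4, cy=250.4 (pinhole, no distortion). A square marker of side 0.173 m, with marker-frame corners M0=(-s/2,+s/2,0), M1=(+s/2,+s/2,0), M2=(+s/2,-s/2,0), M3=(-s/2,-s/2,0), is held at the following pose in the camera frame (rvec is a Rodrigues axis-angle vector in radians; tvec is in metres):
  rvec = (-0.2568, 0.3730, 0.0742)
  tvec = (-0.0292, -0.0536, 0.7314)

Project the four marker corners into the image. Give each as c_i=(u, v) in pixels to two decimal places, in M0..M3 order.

c0=(249.20, 282.96) c1=(363.46, 291.48) c2=(376.43, 86.87) c3=(267.02, 95.48)

Intrinsics K: fx=516.0, fy=872.2, cx=332.4, cy=250.4
Marker side s = 0.173 m; corners in marker frame (Z=0):
  M0 = (-0.0865, +0.0865, 0)
  M1 = (+0.0865, +0.0865, 0)
  M2 = (+0.0865, -0.0865, 0)
  M3 = (-0.0865, -0.0865, 0)
rvec = (-0.2568, 0.3730, 0.0742), |rvec| = θ = 0.45889 rad = 26.293°
Rodrigues: sinθ=0.44295, 1−cosθ=0.10346; R = I + sinθ·[k]× + (1−cosθ)·[k]×²:
    [+0.92894 -0.11868 +0.35068]
    [+0.02456 +0.96490 +0.26148]
    [-0.36941 -0.23428 +0.89925]
t = (-0.0292, -0.0536, 0.7314) m
M0: Pc = R·M0+t = (-0.11982, +0.02774, +0.74309); u = 516.0·(-0.11982)/0.74309 + 332.4 = 249.1974, v = 872.2·(+0.02774)/0.74309 + 250.4 = 282.9583
M1: Pc = R·M1+t = (+0.04089, +0.03199, +0.67918); u = 516.0·(+0.04089)/0.67918 + 332.4 = 363.4639, v = 872.2·(+0.03199)/0.67918 + 250.4 = 291.4793
M2: Pc = R·M2+t = (+0.06142, -0.13494, +0.71971); u = 516.0·(+0.06142)/0.71971 + 332.4 = 376.4349, v = 872.2·(-0.13494)/0.71971 + 250.4 = 86.8713
M3: Pc = R·M3+t = (-0.09929, -0.13919, +0.78362); u = 516.0·(-0.09929)/0.78362 + 332.4 = 267.0208, v = 872.2·(-0.13919)/0.78362 + 250.4 = 95.4777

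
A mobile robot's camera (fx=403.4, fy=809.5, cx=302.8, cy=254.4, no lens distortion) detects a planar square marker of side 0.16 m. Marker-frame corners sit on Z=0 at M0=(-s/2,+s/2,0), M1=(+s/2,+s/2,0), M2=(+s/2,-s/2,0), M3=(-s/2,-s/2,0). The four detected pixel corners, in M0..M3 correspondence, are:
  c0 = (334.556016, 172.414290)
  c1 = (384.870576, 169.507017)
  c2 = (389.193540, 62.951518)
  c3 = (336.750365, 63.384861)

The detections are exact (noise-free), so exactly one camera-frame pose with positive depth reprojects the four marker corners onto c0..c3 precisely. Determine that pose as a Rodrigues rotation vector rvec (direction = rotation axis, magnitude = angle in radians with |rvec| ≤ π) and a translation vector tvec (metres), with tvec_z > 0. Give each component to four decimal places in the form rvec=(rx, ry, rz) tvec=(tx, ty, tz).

rvec=(0.3291, -0.1846, -0.0163) tvec=(0.1754, -0.2024, 1.2031)

Intrinsics K: fx=403.4, fy=809.5, cx=302.8, cy=254.4
Marker side s = 0.16 m; corners in marker frame (Z=0):
  M0 = (-0.0800, +0.0800, 0)
  M1 = (+0.0800, +0.0800, 0)
  M2 = (+0.0800, -0.0800, 0)
  M3 = (-0.0800, -0.0800, 0)
Detected image corners:
  c0 = (334.556016, 172.414290) px
  c1 = (384.870576, 169.507017) px
  c2 = (389.193540, 62.951518) px
  c3 = (336.750365, 63.384861) px
Planar DLT: solve 8×8 A·h = b for H (H[2,2]=1):
  H  [+374.30943 +76.50218 +361.61099]
  H  [+6.67338 +705.01971 +118.21138]
  H  [+0.14760 +0.26830 +1.00000]
B = K⁻¹H; ‖b₁‖=0.831195, ‖b₂‖=0.831195; λ = 2/(‖b₁‖+‖b₂‖) = 1.203088, sign → tz>0 ⇒ λ=+1.203088
r₁ = λ·B[:,0] = (+0.98304,-0.04589,+0.17758); r₂ = λ·B[:,1] = (-0.01413,+0.94637,+0.32279)
r₃ = r₁×r₂ = (-0.18286,-0.31982,+0.92966); SVD([r₁ r₂ r₃]) → R = UVᵀ:
  R  [+0.98304 -0.01413 -0.18286]
  R  [-0.04589 +0.94637 -0.31982]
  R  [+0.17758 +0.32279 +0.92966]
t = (+0.17540, -0.20240, +1.20309) m
tr R = 2.859068; θ = arccos((tr R − 1)/2) = 0.377649 rad = 21.638°
axis k = ((R−Rᵀ)₃₂, (R−Rᵀ)₁₃, (R−Rᵀ)₂₁) / (2 sinθ) = (+0.871360, -0.488751, -0.043062)
rvec = θ·k = (+0.329069, -0.184576, -0.016262)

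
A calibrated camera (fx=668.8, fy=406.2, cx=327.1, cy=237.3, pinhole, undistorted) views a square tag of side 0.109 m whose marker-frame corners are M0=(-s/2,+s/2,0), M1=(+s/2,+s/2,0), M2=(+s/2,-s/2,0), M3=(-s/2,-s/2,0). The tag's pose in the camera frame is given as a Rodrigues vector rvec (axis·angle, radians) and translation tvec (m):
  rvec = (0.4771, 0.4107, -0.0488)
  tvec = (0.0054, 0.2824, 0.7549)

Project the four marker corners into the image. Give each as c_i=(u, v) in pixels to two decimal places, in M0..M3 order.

Intrinsics K: fx=668.8, fy=406.2, cx=327.1, cy=237.3
Marker side s = 0.109 m; corners in marker frame (Z=0):
  M0 = (-0.0545, +0.0545, 0)
  M1 = (+0.0545, +0.0545, 0)
  M2 = (+0.0545, -0.0545, 0)
  M3 = (-0.0545, -0.0545, 0)
rvec = (0.4771, 0.4107, -0.0488), |rvec| = θ = 0.63141 rad = 36.177°
Rodrigues: sinθ=0.59028, 1−cosθ=0.19280; R = I + sinθ·[k]× + (1−cosθ)·[k]×²:
    [+0.91728 +0.14038 +0.37269]
    [+0.04914 +0.88877 -0.45572]
    [-0.39521 +0.43633 +0.80835]
t = (0.0054, 0.2824, 0.7549) m
M0: Pc = R·M0+t = (-0.03694, +0.32816, +0.80022); u = 668.8·(-0.03694)/0.80022 + 327.1 = 296.2260, v = 406.2·(+0.32816)/0.80022 + 237.3 = 403.8775
M1: Pc = R·M1+t = (+0.06304, +0.33352, +0.75714); u = 668.8·(+0.06304)/0.75714 + 327.1 = 382.7867, v = 406.2·(+0.33352)/0.75714 + 237.3 = 416.2285
M2: Pc = R·M2+t = (+0.04774, +0.23664, +0.70958); u = 668.8·(+0.04774)/0.70958 + 327.1 = 372.0970, v = 406.2·(+0.23664)/0.70958 + 237.3 = 372.7648
M3: Pc = R·M3+t = (-0.05224, +0.23128, +0.75266); u = 668.8·(-0.05224)/0.75266 + 327.1 = 280.6783, v = 406.2·(+0.23128)/0.75266 + 237.3 = 362.1210

c0=(296.23, 403.88) c1=(382.79, 416.23) c2=(372.10, 372.76) c3=(280.68, 362.12)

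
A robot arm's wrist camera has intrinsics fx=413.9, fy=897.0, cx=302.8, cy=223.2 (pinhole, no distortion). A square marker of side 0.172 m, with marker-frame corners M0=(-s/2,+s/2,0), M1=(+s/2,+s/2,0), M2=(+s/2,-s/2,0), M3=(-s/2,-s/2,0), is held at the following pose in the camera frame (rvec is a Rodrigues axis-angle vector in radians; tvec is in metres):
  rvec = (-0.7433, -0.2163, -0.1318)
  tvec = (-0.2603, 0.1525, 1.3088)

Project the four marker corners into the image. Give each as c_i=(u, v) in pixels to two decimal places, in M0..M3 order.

c0=(192.94, 382.60) c1=(250.74, 372.27) c2=(244.96, 278.95) c3=(191.83, 285.52)

Intrinsics K: fx=413.9, fy=897.0, cx=302.8, cy=223.2
Marker side s = 0.172 m; corners in marker frame (Z=0):
  M0 = (-0.0860, +0.0860, 0)
  M1 = (+0.0860, +0.0860, 0)
  M2 = (+0.0860, -0.0860, 0)
  M3 = (-0.0860, -0.0860, 0)
rvec = (-0.7433, -0.2163, -0.1318), |rvec| = θ = 0.78527 rad = 44.993°
Rodrigues: sinθ=0.70702, 1−cosθ=0.29280; R = I + sinθ·[k]× + (1−cosθ)·[k]×²:
    [+0.96954 +0.19501 -0.14823]
    [-0.04232 +0.72941 +0.68276]
    [+0.24126 -0.65569 +0.71544]
t = (-0.2603, 0.1525, 1.3088) m
M0: Pc = R·M0+t = (-0.32691, +0.21887, +1.23166); u = 413.9·(-0.32691)/1.23166 + 302.8 = 192.9420, v = 897.0·(+0.21887)/1.23166 + 223.2 = 382.5991
M1: Pc = R·M1+t = (-0.16015, +0.21159, +1.27316); u = 413.9·(-0.16015)/1.27316 + 302.8 = 250.7360, v = 897.0·(+0.21159)/1.27316 + 223.2 = 372.2746
M2: Pc = R·M2+t = (-0.19369, +0.08613, +1.38594); u = 413.9·(-0.19369)/1.38594 + 302.8 = 244.9558, v = 897.0·(+0.08613)/1.38594 + 223.2 = 278.9451
M3: Pc = R·M3+t = (-0.36045, +0.09341, +1.34444); u = 413.9·(-0.36045)/1.34444 + 302.8 = 191.8315, v = 897.0·(+0.09341)/1.34444 + 223.2 = 285.5228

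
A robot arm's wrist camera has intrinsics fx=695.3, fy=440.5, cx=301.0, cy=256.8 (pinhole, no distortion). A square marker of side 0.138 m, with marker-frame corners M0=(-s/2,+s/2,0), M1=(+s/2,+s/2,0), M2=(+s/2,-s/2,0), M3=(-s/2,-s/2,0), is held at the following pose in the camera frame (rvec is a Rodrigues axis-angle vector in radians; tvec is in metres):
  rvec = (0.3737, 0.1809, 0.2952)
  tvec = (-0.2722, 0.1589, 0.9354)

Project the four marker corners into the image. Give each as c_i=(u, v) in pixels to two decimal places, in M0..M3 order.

Intrinsics K: fx=695.3, fy=440.5, cx=301.0, cy=256.8
Marker side s = 0.138 m; corners in marker frame (Z=0):
  M0 = (-0.0690, +0.0690, 0)
  M1 = (+0.0690, +0.0690, 0)
  M2 = (+0.0690, -0.0690, 0)
  M3 = (-0.0690, -0.0690, 0)
rvec = (0.3737, 0.1809, 0.2952), |rvec| = θ = 0.50943 rad = 29.188°
Rodrigues: sinθ=0.48768, 1−cosθ=0.12698; R = I + sinθ·[k]× + (1−cosθ)·[k]×²:
    [+0.94135 -0.24952 +0.22715]
    [+0.31567 +0.88903 -0.33162]
    [-0.11920 +0.38387 +0.91566]
t = (-0.2722, 0.1589, 0.9354) m
M0: Pc = R·M0+t = (-0.35437, +0.19846, +0.97011); u = 695.3·(-0.35437)/0.97011 + 301.0 = 47.0154, v = 440.5·(+0.19846)/0.97011 + 256.8 = 346.9158
M1: Pc = R·M1+t = (-0.22446, +0.24202, +0.95366); u = 695.3·(-0.22446)/0.95366 + 301.0 = 137.3471, v = 440.5·(+0.24202)/0.95366 + 256.8 = 368.5921
M2: Pc = R·M2+t = (-0.19003, +0.11934, +0.90069); u = 695.3·(-0.19003)/0.90069 + 301.0 = 154.3035, v = 440.5·(+0.11934)/0.90069 + 256.8 = 315.1648
M3: Pc = R·M3+t = (-0.31994, +0.07578, +0.91714); u = 695.3·(-0.31994)/0.91714 + 301.0 = 58.4500, v = 440.5·(+0.07578)/0.91714 + 256.8 = 293.1947

c0=(47.02, 346.92) c1=(137.35, 368.59) c2=(154.30, 315.16) c3=(58.45, 293.19)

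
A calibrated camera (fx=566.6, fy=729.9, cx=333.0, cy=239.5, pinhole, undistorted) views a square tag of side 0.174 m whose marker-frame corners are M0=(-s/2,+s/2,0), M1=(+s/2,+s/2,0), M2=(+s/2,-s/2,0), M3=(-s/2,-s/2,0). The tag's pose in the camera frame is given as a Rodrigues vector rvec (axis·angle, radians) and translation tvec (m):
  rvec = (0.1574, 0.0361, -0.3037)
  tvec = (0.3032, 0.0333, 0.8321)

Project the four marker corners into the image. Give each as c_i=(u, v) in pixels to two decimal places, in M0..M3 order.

Intrinsics K: fx=566.6, fy=729.9, cx=333.0, cy=239.5
Marker side s = 0.174 m; corners in marker frame (Z=0):
  M0 = (-0.0870, +0.0870, 0)
  M1 = (+0.0870, +0.0870, 0)
  M2 = (+0.0870, -0.0870, 0)
  M3 = (-0.0870, -0.0870, 0)
rvec = (0.1574, 0.0361, -0.3037), |rvec| = θ = 0.34396 rad = 19.708°
Rodrigues: sinθ=0.33722, 1−cosθ=0.05857; R = I + sinθ·[k]× + (1−cosθ)·[k]×²:
    [+0.95369 +0.30056 +0.01173]
    [-0.29493 +0.94207 -0.15974]
    [-0.05906 +0.14889 +0.98709]
t = (0.3032, 0.0333, 0.8321) m
M0: Pc = R·M0+t = (+0.24638, +0.14092, +0.85019); u = 566.6·(+0.24638)/0.85019 + 333.0 = 497.1955, v = 729.9·(+0.14092)/0.85019 + 239.5 = 360.4810
M1: Pc = R·M1+t = (+0.41232, +0.08960, +0.83992); u = 566.6·(+0.41232)/0.83992 + 333.0 = 611.1477, v = 729.9·(+0.08960)/0.83992 + 239.5 = 317.3647
M2: Pc = R·M2+t = (+0.36002, -0.07432, +0.81401); u = 566.6·(+0.36002)/0.81401 + 333.0 = 583.5977, v = 729.9·(-0.07432)/0.81401 + 239.5 = 172.8598
M3: Pc = R·M3+t = (+0.19408, -0.02300, +0.82428); u = 566.6·(+0.19408)/0.82428 + 333.0 = 466.4075, v = 729.9·(-0.02300)/0.82428 + 239.5 = 219.1328

c0=(497.20, 360.48) c1=(611.15, 317.36) c2=(583.60, 172.86) c3=(466.41, 219.13)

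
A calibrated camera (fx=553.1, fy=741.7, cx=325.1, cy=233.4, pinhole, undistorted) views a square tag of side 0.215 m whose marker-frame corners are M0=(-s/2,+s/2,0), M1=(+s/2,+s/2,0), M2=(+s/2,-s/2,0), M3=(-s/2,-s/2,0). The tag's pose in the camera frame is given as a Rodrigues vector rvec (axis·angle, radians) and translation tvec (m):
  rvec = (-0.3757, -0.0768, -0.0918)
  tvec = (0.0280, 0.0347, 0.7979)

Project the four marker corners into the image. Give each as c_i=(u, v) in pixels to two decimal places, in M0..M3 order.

Intrinsics K: fx=553.1, fy=741.7, cx=325.1, cy=233.4
Marker side s = 0.215 m; corners in marker frame (Z=0):
  M0 = (-0.1075, +0.1075, 0)
  M1 = (+0.1075, +0.1075, 0)
  M2 = (+0.1075, -0.1075, 0)
  M3 = (-0.1075, -0.1075, 0)
rvec = (-0.3757, -0.0768, -0.0918), |rvec| = θ = 0.39430 rad = 22.592°
Rodrigues: sinθ=0.38417, 1−cosθ=0.07674; R = I + sinθ·[k]× + (1−cosθ)·[k]×²:
    [+0.99293 +0.10368 -0.05780]
    [-0.07520 +0.92618 +0.36952]
    [+0.09185 -0.36256 +0.92742]
t = (0.0280, 0.0347, 0.7979) m
M0: Pc = R·M0+t = (-0.06759, +0.14235, +0.74905); u = 553.1·(-0.06759)/0.74905 + 325.1 = 275.1883, v = 741.7·(+0.14235)/0.74905 + 233.4 = 374.3507
M1: Pc = R·M1+t = (+0.14589, +0.12618, +0.76880); u = 553.1·(+0.14589)/0.76880 + 325.1 = 430.0551, v = 741.7·(+0.12618)/0.76880 + 233.4 = 355.1324
M2: Pc = R·M2+t = (+0.12359, -0.07295, +0.84675); u = 553.1·(+0.12359)/0.84675 + 325.1 = 405.8323, v = 741.7·(-0.07295)/0.84675 + 233.4 = 169.5023
M3: Pc = R·M3+t = (-0.08989, -0.05678, +0.82700); u = 553.1·(-0.08989)/0.82700 + 325.1 = 264.9844, v = 741.7·(-0.05678)/0.82700 + 233.4 = 182.4766

c0=(275.19, 374.35) c1=(430.06, 355.13) c2=(405.83, 169.50) c3=(264.98, 182.48)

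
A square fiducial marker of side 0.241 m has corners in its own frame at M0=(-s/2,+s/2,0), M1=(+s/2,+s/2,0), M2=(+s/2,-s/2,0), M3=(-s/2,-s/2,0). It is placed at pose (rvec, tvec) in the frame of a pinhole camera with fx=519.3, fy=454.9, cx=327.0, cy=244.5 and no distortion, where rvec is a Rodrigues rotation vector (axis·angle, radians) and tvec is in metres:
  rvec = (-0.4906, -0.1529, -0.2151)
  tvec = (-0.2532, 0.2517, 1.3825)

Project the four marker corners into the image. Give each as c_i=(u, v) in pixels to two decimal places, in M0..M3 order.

Intrinsics K: fx=519.3, fy=454.9, cx=327.0, cy=244.5
Marker side s = 0.241 m; corners in marker frame (Z=0):
  M0 = (-0.1205, +0.1205, 0)
  M1 = (+0.1205, +0.1205, 0)
  M2 = (+0.1205, -0.1205, 0)
  M3 = (-0.1205, -0.1205, 0)
rvec = (-0.4906, -0.1529, -0.2151), |rvec| = θ = 0.55708 rad = 31.918°
Rodrigues: sinθ=0.52871, 1−cosθ=0.15120; R = I + sinθ·[k]× + (1−cosθ)·[k]×²:
    [+0.96607 +0.24069 -0.09370]
    [-0.16760 +0.86019 +0.48164]
    [+0.19653 -0.44959 +0.87135]
t = (-0.2532, 0.2517, 1.3825) m
M0: Pc = R·M0+t = (-0.34061, +0.37555, +1.30464); u = 519.3·(-0.34061)/1.30464 + 327.0 = 191.4245, v = 454.9·(+0.37555)/1.30464 + 244.5 = 375.4457
M1: Pc = R·M1+t = (-0.10779, +0.33516, +1.35201); u = 519.3·(-0.10779)/1.35201 + 327.0 = 285.6001, v = 454.9·(+0.33516)/1.35201 + 244.5 = 357.2682
M2: Pc = R·M2+t = (-0.16579, +0.12785, +1.46036); u = 519.3·(-0.16579)/1.46036 + 327.0 = 268.0446, v = 454.9·(+0.12785)/1.46036 + 244.5 = 284.3254
M3: Pc = R·M3+t = (-0.39861, +0.16824, +1.41299); u = 519.3·(-0.39861)/1.41299 + 327.0 = 180.5022, v = 454.9·(+0.16824)/1.41299 + 244.5 = 298.6640

c0=(191.42, 375.45) c1=(285.60, 357.27) c2=(268.04, 284.33) c3=(180.50, 298.66)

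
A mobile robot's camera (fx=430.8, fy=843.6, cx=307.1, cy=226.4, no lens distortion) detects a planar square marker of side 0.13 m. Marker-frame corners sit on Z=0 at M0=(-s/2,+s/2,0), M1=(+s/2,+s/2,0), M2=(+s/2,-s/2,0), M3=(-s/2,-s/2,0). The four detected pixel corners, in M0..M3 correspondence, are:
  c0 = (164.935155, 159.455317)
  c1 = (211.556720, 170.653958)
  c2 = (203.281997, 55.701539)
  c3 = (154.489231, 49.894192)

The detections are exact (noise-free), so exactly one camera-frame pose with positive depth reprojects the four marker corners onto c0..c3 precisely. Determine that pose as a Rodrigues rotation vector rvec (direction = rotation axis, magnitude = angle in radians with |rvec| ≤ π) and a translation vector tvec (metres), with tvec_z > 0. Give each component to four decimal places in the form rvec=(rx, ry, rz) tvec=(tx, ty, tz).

Intrinsics K: fx=430.8, fy=843.6, cx=307.1, cy=226.4
Marker side s = 0.13 m; corners in marker frame (Z=0):
  M0 = (-0.0650, +0.0650, 0)
  M1 = (+0.0650, +0.0650, 0)
  M2 = (+0.0650, -0.0650, 0)
  M3 = (-0.0650, -0.0650, 0)
Detected image corners:
  c0 = (164.935155, 159.455317) px
  c1 = (211.556720, 170.653958) px
  c2 = (203.281997, 55.701539) px
  c3 = (154.489231, 49.894192) px
Planar DLT: solve 8×8 A·h = b for H (H[2,2]=1):
  H  [+292.96570 +150.96006 +183.07309]
  H  [+22.20561 +909.69515 +110.38012]
  H  [-0.40192 +0.42894 +1.00000]
B = K⁻¹H; ‖b₁‖=1.055368, ‖b₂‖=1.055368; λ = 2/(‖b₁‖+‖b₂‖) = 0.947537, sign → tz>0 ⇒ λ=+0.947537
r₁ = λ·B[:,0] = (+0.91586,+0.12715,-0.38084); r₂ = λ·B[:,1] = (+0.04230,+0.91270,+0.40644)
r₃ = r₁×r₂ = (+0.39927,-0.38835,+0.83052); SVD([r₁ r₂ r₃]) → R = UVᵀ:
  R  [+0.91586 +0.04230 +0.39927]
  R  [+0.12715 +0.91270 -0.38835]
  R  [-0.38084 +0.40644 +0.83052]
t = (-0.27280, -0.13031, +0.94754) m
tr R = 2.659078; θ = arccos((tr R − 1)/2) = 0.592515 rad = 33.949°
axis k = ((R−Rᵀ)₃₂, (R−Rᵀ)₁₃, (R−Rᵀ)₂₁) / (2 sinθ) = (+0.711606, +0.698460, +0.075969)
rvec = θ·k = (+0.421637, +0.413848, +0.045013)

rvec=(0.4216, 0.4138, 0.0450) tvec=(-0.2728, -0.1303, 0.9475)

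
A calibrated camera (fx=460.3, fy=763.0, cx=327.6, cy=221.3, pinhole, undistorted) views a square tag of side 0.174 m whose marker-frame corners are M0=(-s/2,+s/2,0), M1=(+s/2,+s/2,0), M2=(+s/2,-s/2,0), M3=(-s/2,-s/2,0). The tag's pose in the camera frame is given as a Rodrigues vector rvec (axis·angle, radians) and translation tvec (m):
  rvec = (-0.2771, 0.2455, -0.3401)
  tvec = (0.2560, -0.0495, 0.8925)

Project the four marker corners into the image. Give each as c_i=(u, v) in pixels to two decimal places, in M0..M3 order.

Intrinsics K: fx=460.3, fy=763.0, cx=327.6, cy=221.3
Marker side s = 0.174 m; corners in marker frame (Z=0):
  M0 = (-0.0870, +0.0870, 0)
  M1 = (+0.0870, +0.0870, 0)
  M2 = (+0.0870, -0.0870, 0)
  M3 = (-0.0870, -0.0870, 0)
rvec = (-0.2771, 0.2455, -0.3401), |rvec| = θ = 0.50272 rad = 28.803°
Rodrigues: sinθ=0.48181, 1−cosθ=0.12372; R = I + sinθ·[k]× + (1−cosθ)·[k]×²:
    [+0.91387 +0.29265 +0.28143]
    [-0.35926 +0.90578 +0.22470]
    [-0.18915 -0.30645 +0.93290]
t = (0.2560, -0.0495, 0.8925) m
M0: Pc = R·M0+t = (+0.20195, +0.06056, +0.88230); u = 460.3·(+0.20195)/0.88230 + 327.6 = 432.9610, v = 763.0·(+0.06056)/0.88230 + 221.3 = 273.6705
M1: Pc = R·M1+t = (+0.36097, -0.00195, +0.84938); u = 460.3·(+0.36097)/0.84938 + 327.6 = 523.2164, v = 763.0·(-0.00195)/0.84938 + 221.3 = 219.5462
M2: Pc = R·M2+t = (+0.31005, -0.15956, +0.90270); u = 460.3·(+0.31005)/0.90270 + 327.6 = 485.6961, v = 763.0·(-0.15956)/0.90270 + 221.3 = 86.4351
M3: Pc = R·M3+t = (+0.15103, -0.09705, +0.93562); u = 460.3·(+0.15103)/0.93562 + 327.6 = 401.9043, v = 763.0·(-0.09705)/0.93562 + 221.3 = 142.1572

c0=(432.96, 273.67) c1=(523.22, 219.55) c2=(485.70, 86.44) c3=(401.90, 142.16)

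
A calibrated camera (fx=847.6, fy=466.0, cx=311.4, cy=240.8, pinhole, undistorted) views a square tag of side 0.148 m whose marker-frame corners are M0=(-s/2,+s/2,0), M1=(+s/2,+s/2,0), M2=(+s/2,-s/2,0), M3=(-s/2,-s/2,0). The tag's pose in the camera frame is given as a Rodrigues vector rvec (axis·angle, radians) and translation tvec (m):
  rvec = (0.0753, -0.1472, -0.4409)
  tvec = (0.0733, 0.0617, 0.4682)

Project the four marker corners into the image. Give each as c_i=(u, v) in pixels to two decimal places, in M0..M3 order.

Intrinsics K: fx=847.6, fy=466.0, cx=311.4, cy=240.8
Marker side s = 0.148 m; corners in marker frame (Z=0):
  M0 = (-0.0740, +0.0740, 0)
  M1 = (+0.0740, +0.0740, 0)
  M2 = (+0.0740, -0.0740, 0)
  M3 = (-0.0740, -0.0740, 0)
rvec = (0.0753, -0.1472, -0.4409), |rvec| = θ = 0.47088 rad = 26.980°
Rodrigues: sinθ=0.45367, 1−cosθ=0.10883; R = I + sinθ·[k]× + (1−cosθ)·[k]×²:
    [+0.89395 +0.41935 -0.15812]
    [-0.43023 +0.90180 -0.04069]
    [+0.12552 +0.10440 +0.98658]
t = (0.0733, 0.0617, 0.4682) m
M0: Pc = R·M0+t = (+0.03818, +0.16027, +0.46664); u = 847.6·(+0.03818)/0.46664 + 311.4 = 380.7488, v = 466.0·(+0.16027)/0.46664 + 240.8 = 400.8514
M1: Pc = R·M1+t = (+0.17048, +0.09660, +0.48521); u = 847.6·(+0.17048)/0.48521 + 311.4 = 609.2109, v = 466.0·(+0.09660)/0.48521 + 240.8 = 333.5714
M2: Pc = R·M2+t = (+0.10842, -0.03687, +0.46976); u = 847.6·(+0.10842)/0.46976 + 311.4 = 507.0252, v = 466.0·(-0.03687)/0.46976 + 240.8 = 204.2251
M3: Pc = R·M3+t = (-0.02388, +0.02680, +0.45119); u = 847.6·(-0.02388)/0.45119 + 311.4 = 266.5314, v = 466.0·(+0.02680)/0.45119 + 240.8 = 268.4834

c0=(380.75, 400.85) c1=(609.21, 333.57) c2=(507.03, 204.23) c3=(266.53, 268.48)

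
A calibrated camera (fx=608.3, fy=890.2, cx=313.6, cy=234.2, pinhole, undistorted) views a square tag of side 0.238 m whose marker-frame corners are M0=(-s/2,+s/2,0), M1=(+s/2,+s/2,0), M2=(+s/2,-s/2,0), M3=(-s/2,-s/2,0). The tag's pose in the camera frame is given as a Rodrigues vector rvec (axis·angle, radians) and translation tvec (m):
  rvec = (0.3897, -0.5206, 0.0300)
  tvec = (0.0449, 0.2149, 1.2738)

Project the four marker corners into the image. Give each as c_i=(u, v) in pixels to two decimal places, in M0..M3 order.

Intrinsics K: fx=608.3, fy=890.2, cx=313.6, cy=234.2
Marker side s = 0.238 m; corners in marker frame (Z=0):
  M0 = (-0.1190, +0.1190, 0)
  M1 = (+0.1190, +0.1190, 0)
  M2 = (+0.1190, -0.1190, 0)
  M3 = (-0.1190, -0.1190, 0)
rvec = (0.3897, -0.5206, 0.0300), |rvec| = θ = 0.65099 rad = 37.299°
Rodrigues: sinθ=0.60598, 1−cosθ=0.20452; R = I + sinθ·[k]× + (1−cosθ)·[k]×²:
    [+0.86877 -0.12583 -0.47896]
    [-0.06998 +0.92628 -0.37029]
    [+0.49024 +0.35522 +0.79592]
t = (0.0449, 0.2149, 1.2738) m
M0: Pc = R·M0+t = (-0.07346, +0.33345, +1.25773); u = 608.3·(-0.07346)/1.25773 + 313.6 = 278.0722, v = 890.2·(+0.33345)/1.25773 + 234.2 = 470.2133
M1: Pc = R·M1+t = (+0.13331, +0.31680, +1.37441); u = 608.3·(+0.13331)/1.37441 + 313.6 = 372.6016, v = 890.2·(+0.31680)/1.37441 + 234.2 = 439.3897
M2: Pc = R·M2+t = (+0.16326, +0.09635, +1.28987); u = 608.3·(+0.16326)/1.28987 + 313.6 = 390.5922, v = 890.2·(+0.09635)/1.28987 + 234.2 = 300.6925
M3: Pc = R·M3+t = (-0.04351, +0.11300, +1.17319); u = 608.3·(-0.04351)/1.17319 + 313.6 = 291.0401, v = 890.2·(+0.11300)/1.17319 + 234.2 = 319.9434

c0=(278.07, 470.21) c1=(372.60, 439.39) c2=(390.59, 300.69) c3=(291.04, 319.94)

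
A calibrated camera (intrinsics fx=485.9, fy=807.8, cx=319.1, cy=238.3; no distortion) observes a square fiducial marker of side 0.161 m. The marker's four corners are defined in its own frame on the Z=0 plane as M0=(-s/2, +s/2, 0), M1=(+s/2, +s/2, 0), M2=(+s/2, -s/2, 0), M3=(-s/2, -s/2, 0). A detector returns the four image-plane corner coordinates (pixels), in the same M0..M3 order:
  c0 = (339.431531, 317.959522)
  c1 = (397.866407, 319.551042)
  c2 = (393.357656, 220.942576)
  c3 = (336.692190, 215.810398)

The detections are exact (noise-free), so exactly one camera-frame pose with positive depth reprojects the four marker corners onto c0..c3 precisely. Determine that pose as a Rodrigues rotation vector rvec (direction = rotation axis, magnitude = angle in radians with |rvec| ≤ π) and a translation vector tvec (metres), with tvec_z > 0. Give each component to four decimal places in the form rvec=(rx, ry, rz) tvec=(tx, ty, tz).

rvec=(-0.2654, -0.2938, 0.0053) tvec=(0.1254, 0.0461, 1.2636)

Intrinsics K: fx=485.9, fy=807.8, cx=319.1, cy=238.3
Marker side s = 0.161 m; corners in marker frame (Z=0):
  M0 = (-0.0805, +0.0805, 0)
  M1 = (+0.0805, +0.0805, 0)
  M2 = (+0.0805, -0.0805, 0)
  M3 = (-0.0805, -0.0805, 0)
Detected image corners:
  c0 = (339.431531, 317.959522) px
  c1 = (397.866407, 319.551042) px
  c2 = (393.357656, 220.942576) px
  c3 = (336.692190, 215.810398) px
Planar DLT: solve 8×8 A·h = b for H (H[2,2]=1):
  H  [+440.25385 -52.66357 +367.33042]
  H  [+81.74758 +568.16237 +267.76742]
  H  [+0.22596 -0.20520 +1.00000]
B = K⁻¹H; ‖b₁‖=0.791397, ‖b₂‖=0.791397; λ = 2/(‖b₁‖+‖b₂‖) = 1.263588, sign → tz>0 ⇒ λ=+1.263588
r₁ = λ·B[:,0] = (+0.95738,+0.04364,+0.28552); r₂ = λ·B[:,1] = (+0.03332,+0.96523,-0.25928)
r₃ = r₁×r₂ = (-0.28691,+0.25775,+0.92263); SVD([r₁ r₂ r₃]) → R = UVᵀ:
  R  [+0.95738 +0.03332 -0.28691]
  R  [+0.04364 +0.96523 +0.25775]
  R  [+0.28552 -0.25928 +0.92263]
t = (+0.12542, +0.04609, +1.26359) m
tr R = 2.845238; θ = arccos((tr R − 1)/2) = 0.395980 rad = 22.688°
axis k = ((R−Rᵀ)₃₂, (R−Rᵀ)₁₃, (R−Rᵀ)₂₁) / (2 sinθ) = (-0.670224, -0.742038, +0.013379)
rvec = θ·k = (-0.265395, -0.293832, +0.005298)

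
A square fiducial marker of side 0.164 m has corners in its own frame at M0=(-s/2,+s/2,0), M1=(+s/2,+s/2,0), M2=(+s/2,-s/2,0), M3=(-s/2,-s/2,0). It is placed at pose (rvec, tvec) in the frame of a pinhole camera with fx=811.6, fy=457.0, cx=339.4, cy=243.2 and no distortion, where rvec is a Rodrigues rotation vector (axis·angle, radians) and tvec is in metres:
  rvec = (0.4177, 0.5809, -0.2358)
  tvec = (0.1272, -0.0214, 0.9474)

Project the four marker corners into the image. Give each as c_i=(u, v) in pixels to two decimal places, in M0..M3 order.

c0=(409.09, 269.93) c1=(532.98, 264.68) c2=(494.18, 189.65) c3=(367.48, 202.47)

Intrinsics K: fx=811.6, fy=457.0, cx=339.4, cy=243.2
Marker side s = 0.164 m; corners in marker frame (Z=0):
  M0 = (-0.0820, +0.0820, 0)
  M1 = (+0.0820, +0.0820, 0)
  M2 = (+0.0820, -0.0820, 0)
  M3 = (-0.0820, -0.0820, 0)
rvec = (0.4177, 0.5809, -0.2358), |rvec| = θ = 0.75334 rad = 43.163°
Rodrigues: sinθ=0.68408, 1−cosθ=0.27059; R = I + sinθ·[k]× + (1−cosθ)·[k]×²:
    [+0.81260 +0.32981 +0.48053]
    [-0.09843 +0.89030 -0.44461]
    [-0.57445 +0.31399 +0.75592]
t = (0.1272, -0.0214, 0.9474) m
M0: Pc = R·M0+t = (+0.08761, +0.05968, +1.02025); u = 811.6·(+0.08761)/1.02025 + 339.4 = 409.0941, v = 457.0·(+0.05968)/1.02025 + 243.2 = 269.9306
M1: Pc = R·M1+t = (+0.22088, +0.04353, +0.92604); u = 811.6·(+0.22088)/0.92604 + 339.4 = 532.9811, v = 457.0·(+0.04353)/0.92604 + 243.2 = 264.6837
M2: Pc = R·M2+t = (+0.16679, -0.10248, +0.87455); u = 811.6·(+0.16679)/0.87455 + 339.4 = 494.1834, v = 457.0·(-0.10248)/0.87455 + 243.2 = 189.6506
M3: Pc = R·M3+t = (+0.03352, -0.08633, +0.96876); u = 811.6·(+0.03352)/0.96876 + 339.4 = 367.4843, v = 457.0·(-0.08633)/0.96876 + 243.2 = 202.4733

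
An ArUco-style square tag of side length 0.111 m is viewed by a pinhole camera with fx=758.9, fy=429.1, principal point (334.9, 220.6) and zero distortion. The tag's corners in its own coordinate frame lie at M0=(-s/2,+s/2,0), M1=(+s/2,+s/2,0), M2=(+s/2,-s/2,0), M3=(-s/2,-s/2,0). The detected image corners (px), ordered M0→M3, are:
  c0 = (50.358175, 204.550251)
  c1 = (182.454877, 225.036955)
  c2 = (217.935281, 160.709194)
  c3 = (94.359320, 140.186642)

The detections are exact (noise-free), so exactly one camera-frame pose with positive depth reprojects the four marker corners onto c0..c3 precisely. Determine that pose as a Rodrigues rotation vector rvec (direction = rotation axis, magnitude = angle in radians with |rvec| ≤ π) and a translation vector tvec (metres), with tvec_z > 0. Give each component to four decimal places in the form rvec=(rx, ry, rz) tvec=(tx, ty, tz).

rvec=(-0.3463, -0.1645, 0.2505) tvec=(-0.1692, -0.0589, 0.6506)

Intrinsics K: fx=758.9, fy=429.1, cx=334.9, cy=220.6
Marker side s = 0.111 m; corners in marker frame (Z=0):
  M0 = (-0.0555, +0.0555, 0)
  M1 = (+0.0555, +0.0555, 0)
  M2 = (+0.0555, -0.0555, 0)
  M3 = (-0.0555, -0.0555, 0)
Detected image corners:
  c0 = (50.358175, 204.550251) px
  c1 = (182.454877, 225.036955) px
  c2 = (217.935281, 160.709194) px
  c3 = (94.359320, 140.186642) px
Planar DLT: solve 8×8 A·h = b for H (H[2,2]=1):
  H  [+1174.86658 -431.90690 +137.51170]
  H  [+217.36030 +480.17222 +181.74939]
  H  [+0.17867 -0.54494 +1.00000]
B = K⁻¹H; ‖b₁‖=1.537092, ‖b₂‖=1.537092; λ = 2/(‖b₁‖+‖b₂‖) = 0.650579, sign → tz>0 ⇒ λ=+0.650579
r₁ = λ·B[:,0] = (+0.95588,+0.26979,+0.11624); r₂ = λ·B[:,1] = (-0.21381,+0.91027,-0.35453)
r₃ = r₁×r₂ = (-0.20146,+0.31403,+0.92779); SVD([r₁ r₂ r₃]) → R = UVᵀ:
  R  [+0.95588 -0.21381 -0.20146]
  R  [+0.26979 +0.91027 +0.31403]
  R  [+0.11624 -0.35453 +0.92779]
t = (-0.16921, -0.05890, +0.65058) m
tr R = 2.793944; θ = arccos((tr R − 1)/2) = 0.457925 rad = 26.237°
axis k = ((R−Rᵀ)₃₂, (R−Rᵀ)₁₃, (R−Rᵀ)₂₁) / (2 sinθ) = (-0.756134, -0.359315, +0.546950)
rvec = θ·k = (-0.346253, -0.164539, +0.250462)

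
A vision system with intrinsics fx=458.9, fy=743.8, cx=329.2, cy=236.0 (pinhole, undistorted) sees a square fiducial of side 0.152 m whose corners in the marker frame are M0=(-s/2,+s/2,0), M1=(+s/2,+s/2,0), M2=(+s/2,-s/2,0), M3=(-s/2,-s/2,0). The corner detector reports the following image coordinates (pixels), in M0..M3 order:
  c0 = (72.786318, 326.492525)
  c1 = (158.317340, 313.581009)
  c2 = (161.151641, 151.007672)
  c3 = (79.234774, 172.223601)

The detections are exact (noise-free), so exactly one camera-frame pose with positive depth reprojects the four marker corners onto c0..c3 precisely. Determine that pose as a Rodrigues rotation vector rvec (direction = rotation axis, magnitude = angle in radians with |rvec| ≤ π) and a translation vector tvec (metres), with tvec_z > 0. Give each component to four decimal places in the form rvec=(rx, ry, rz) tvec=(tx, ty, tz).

rvec=(-0.2060, 0.2776, -0.0810) tvec=(-0.3231, 0.0030, 0.6979)

Intrinsics K: fx=458.9, fy=743.8, cx=329.2, cy=236.0
Marker side s = 0.152 m; corners in marker frame (Z=0):
  M0 = (-0.0760, +0.0760, 0)
  M1 = (+0.0760, +0.0760, 0)
  M2 = (+0.0760, -0.0760, 0)
  M3 = (-0.0760, -0.0760, 0)
Detected image corners:
  c0 = (72.786318, 326.492525) px
  c1 = (158.317340, 313.581009) px
  c2 = (161.151641, 151.007672) px
  c3 = (79.234774, 172.223601) px
Planar DLT: solve 8×8 A·h = b for H (H[2,2]=1):
  H  [+506.01798 -66.82023 +116.72460]
  H  [-203.85747 +968.02354 +239.23540]
  H  [-0.37771 -0.30494 +1.00000]
B = K⁻¹H; ‖b₁‖=1.432943, ‖b₂‖=1.432943; λ = 2/(‖b₁‖+‖b₂‖) = 0.697864, sign → tz>0 ⇒ λ=+0.697864
r₁ = λ·B[:,0] = (+0.95861,-0.10763,-0.26359); r₂ = λ·B[:,1] = (+0.05104,+0.97576,-0.21280)
r₃ = r₁×r₂ = (+0.28011,+0.19054,+0.94087); SVD([r₁ r₂ r₃]) → R = UVᵀ:
  R  [+0.95861 +0.05104 +0.28011]
  R  [-0.10763 +0.97576 +0.19054]
  R  [-0.26359 -0.21280 +0.94087]
t = (-0.32312, +0.00304, +0.69786) m
tr R = 2.875240; θ = arccos((tr R − 1)/2) = 0.355076 rad = 20.344°
axis k = ((R−Rᵀ)₃₂, (R−Rᵀ)₁₃, (R−Rᵀ)₂₁) / (2 sinθ) = (-0.580083, +0.781938, -0.228204)
rvec = θ·k = (-0.205974, +0.277647, -0.081030)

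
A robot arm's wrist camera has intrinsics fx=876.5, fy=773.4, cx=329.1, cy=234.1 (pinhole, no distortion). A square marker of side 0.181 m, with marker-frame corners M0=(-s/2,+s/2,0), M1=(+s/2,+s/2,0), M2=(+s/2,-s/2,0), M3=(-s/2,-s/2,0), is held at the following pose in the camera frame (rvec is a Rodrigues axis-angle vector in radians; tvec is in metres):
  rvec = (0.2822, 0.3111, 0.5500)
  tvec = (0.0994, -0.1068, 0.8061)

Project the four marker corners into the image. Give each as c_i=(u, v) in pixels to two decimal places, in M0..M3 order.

c0=(312.91, 159.47) c1=(468.91, 249.99) c2=(577.96, 100.09) c3=(404.51, 9.77)

Intrinsics K: fx=876.5, fy=773.4, cx=329.1, cy=234.1
Marker side s = 0.181 m; corners in marker frame (Z=0):
  M0 = (-0.0905, +0.0905, 0)
  M1 = (+0.0905, +0.0905, 0)
  M2 = (+0.0905, -0.0905, 0)
  M3 = (-0.0905, -0.0905, 0)
rvec = (0.2822, 0.3111, 0.5500), |rvec| = θ = 0.69204 rad = 39.651°
Rodrigues: sinθ=0.63811, 1−cosθ=0.23005; R = I + sinθ·[k]× + (1−cosθ)·[k]×²:
    [+0.80820 -0.46497 +0.36141]
    [+0.54931 +0.81644 -0.17802]
    [-0.21230 +0.34240 +0.91525]
t = (0.0994, -0.1068, 0.8061) m
M0: Pc = R·M0+t = (-0.01582, -0.08263, +0.85630); u = 876.5·(-0.01582)/0.85630 + 329.1 = 312.9052, v = 773.4·(-0.08263)/0.85630 + 234.1 = 159.4740
M1: Pc = R·M1+t = (+0.13046, +0.01680, +0.81787); u = 876.5·(+0.13046)/0.81787 + 329.1 = 468.9143, v = 773.4·(+0.01680)/0.81787 + 234.1 = 249.9865
M2: Pc = R·M2+t = (+0.21462, -0.13097, +0.75590); u = 876.5·(+0.21462)/0.75590 + 329.1 = 577.9634, v = 773.4·(-0.13097)/0.75590 + 234.1 = 100.0928
M3: Pc = R·M3+t = (+0.06834, -0.23040, +0.79433); u = 876.5·(+0.06834)/0.79433 + 329.1 = 404.5069, v = 773.4·(-0.23040)/0.79433 + 234.1 = 9.7696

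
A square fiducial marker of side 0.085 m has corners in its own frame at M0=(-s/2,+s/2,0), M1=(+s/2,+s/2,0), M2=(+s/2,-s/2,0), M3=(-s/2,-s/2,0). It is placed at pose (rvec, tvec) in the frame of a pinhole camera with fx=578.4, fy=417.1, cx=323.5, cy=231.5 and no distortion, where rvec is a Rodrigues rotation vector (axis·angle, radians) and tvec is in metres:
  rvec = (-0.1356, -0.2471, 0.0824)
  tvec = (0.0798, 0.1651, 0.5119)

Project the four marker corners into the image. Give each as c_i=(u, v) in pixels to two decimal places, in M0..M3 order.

Intrinsics K: fx=578.4, fy=417.1, cx=323.5, cy=231.5
Marker side s = 0.085 m; corners in marker frame (Z=0):
  M0 = (-0.0425, +0.0425, 0)
  M1 = (+0.0425, +0.0425, 0)
  M2 = (+0.0425, -0.0425, 0)
  M3 = (-0.0425, -0.0425, 0)
rvec = (-0.1356, -0.2471, 0.0824), |rvec| = θ = 0.29366 rad = 16.825°
Rodrigues: sinθ=0.28946, 1−cosθ=0.04281; R = I + sinθ·[k]× + (1−cosθ)·[k]×²:
    [+0.96632 -0.06459 -0.24911]
    [+0.09785 +0.98750 +0.12355]
    [+0.23802 -0.14377 +0.96056]
t = (0.0798, 0.1651, 0.5119) m
M0: Pc = R·M0+t = (+0.03599, +0.20291, +0.49567); u = 578.4·(+0.03599)/0.49567 + 323.5 = 365.4925, v = 417.1·(+0.20291)/0.49567 + 231.5 = 402.2448
M1: Pc = R·M1+t = (+0.11812, +0.21123, +0.51591); u = 578.4·(+0.11812)/0.51591 + 323.5 = 455.9325, v = 417.1·(+0.21123)/0.51591 + 231.5 = 402.2736
M2: Pc = R·M2+t = (+0.12361, +0.12729, +0.52813); u = 578.4·(+0.12361)/0.52813 + 323.5 = 458.8807, v = 417.1·(+0.12729)/0.52813 + 231.5 = 332.0303
M3: Pc = R·M3+t = (+0.04148, +0.11897, +0.50789); u = 578.4·(+0.04148)/0.50789 + 323.5 = 370.7341, v = 417.1·(+0.11897)/0.50789 + 231.5 = 329.2041

c0=(365.49, 402.24) c1=(455.93, 402.27) c2=(458.88, 332.03) c3=(370.73, 329.20)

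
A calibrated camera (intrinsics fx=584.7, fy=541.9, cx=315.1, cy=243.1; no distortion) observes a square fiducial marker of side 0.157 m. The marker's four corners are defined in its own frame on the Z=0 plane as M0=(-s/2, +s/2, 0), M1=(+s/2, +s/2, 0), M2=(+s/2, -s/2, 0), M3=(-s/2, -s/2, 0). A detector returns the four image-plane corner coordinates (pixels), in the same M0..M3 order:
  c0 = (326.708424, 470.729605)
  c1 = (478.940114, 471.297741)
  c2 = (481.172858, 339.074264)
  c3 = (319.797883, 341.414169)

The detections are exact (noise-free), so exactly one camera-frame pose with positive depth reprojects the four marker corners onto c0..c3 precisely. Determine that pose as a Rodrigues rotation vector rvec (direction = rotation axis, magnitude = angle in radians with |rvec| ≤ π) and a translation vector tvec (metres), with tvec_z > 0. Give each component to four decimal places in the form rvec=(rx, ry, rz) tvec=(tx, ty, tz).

Intrinsics K: fx=584.7, fy=541.9, cx=315.1, cy=243.1
Marker side s = 0.157 m; corners in marker frame (Z=0):
  M0 = (-0.0785, +0.0785, 0)
  M1 = (+0.0785, +0.0785, 0)
  M2 = (+0.0785, -0.0785, 0)
  M3 = (-0.0785, -0.0785, 0)
Detected image corners:
  c0 = (326.708424, 470.729605) px
  c1 = (478.940114, 471.297741) px
  c2 = (481.172858, 339.074264) px
  c3 = (319.797883, 341.414169) px
Planar DLT: solve 8×8 A·h = b for H (H[2,2]=1):
  H  [+942.01834 +165.22533 +400.83293]
  H  [-61.79920 +984.31950 +407.55074]
  H  [-0.13911 +0.37348 +1.00000]
B = K⁻¹H; ‖b₁‖=1.692600, ‖b₂‖=1.692600; λ = 2/(‖b₁‖+‖b₂‖) = 0.590807, sign → tz>0 ⇒ λ=+0.590807
r₁ = λ·B[:,0] = (+0.99615,-0.03051,-0.08219); r₂ = λ·B[:,1] = (+0.04804,+0.97417,+0.22065)
r₃ = r₁×r₂ = (+0.07333,-0.22375,+0.97188); SVD([r₁ r₂ r₃]) → R = UVᵀ:
  R  [+0.99615 +0.04804 +0.07333]
  R  [-0.03051 +0.97417 -0.22375]
  R  [-0.08219 +0.22065 +0.97188]
t = (+0.08663, +0.17929, +0.59081) m
tr R = 2.942201; θ = arccos((tr R − 1)/2) = 0.240997 rad = 13.808°
axis k = ((R−Rᵀ)₃₂, (R−Rᵀ)₁₃, (R−Rᵀ)₂₁) / (2 sinθ) = (+0.931006, +0.325811, -0.164546)
rvec = θ·k = (+0.224369, +0.078519, -0.039655)

rvec=(0.2244, 0.0785, -0.0397) tvec=(0.0866, 0.1793, 0.5908)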